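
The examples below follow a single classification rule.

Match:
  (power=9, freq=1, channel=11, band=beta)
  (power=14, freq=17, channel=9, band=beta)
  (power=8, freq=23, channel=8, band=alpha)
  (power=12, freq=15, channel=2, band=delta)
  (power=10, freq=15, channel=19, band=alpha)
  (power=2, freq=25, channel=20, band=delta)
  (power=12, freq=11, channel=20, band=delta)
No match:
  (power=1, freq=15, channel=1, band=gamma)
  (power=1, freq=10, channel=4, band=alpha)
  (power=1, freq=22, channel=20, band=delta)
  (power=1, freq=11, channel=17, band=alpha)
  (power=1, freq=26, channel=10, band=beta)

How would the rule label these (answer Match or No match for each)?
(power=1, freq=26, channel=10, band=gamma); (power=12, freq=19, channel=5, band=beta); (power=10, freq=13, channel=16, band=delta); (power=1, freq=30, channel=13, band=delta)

No match, Match, Match, No match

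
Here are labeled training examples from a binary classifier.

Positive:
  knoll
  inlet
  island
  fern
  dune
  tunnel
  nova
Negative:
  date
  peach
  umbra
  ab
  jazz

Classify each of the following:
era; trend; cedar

Checking candidate rules against both groups, what survives is: contains 'n'.

Negative, Positive, Negative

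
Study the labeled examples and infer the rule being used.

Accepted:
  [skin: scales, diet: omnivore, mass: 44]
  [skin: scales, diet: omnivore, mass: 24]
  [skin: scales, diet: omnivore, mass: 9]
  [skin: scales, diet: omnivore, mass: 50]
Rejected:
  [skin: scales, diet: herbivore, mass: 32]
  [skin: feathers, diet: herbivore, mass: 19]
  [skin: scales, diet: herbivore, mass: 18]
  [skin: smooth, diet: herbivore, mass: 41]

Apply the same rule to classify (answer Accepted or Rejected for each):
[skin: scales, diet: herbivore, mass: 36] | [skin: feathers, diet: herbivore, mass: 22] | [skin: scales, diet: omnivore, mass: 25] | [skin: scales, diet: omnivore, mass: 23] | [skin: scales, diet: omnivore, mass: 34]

Rejected, Rejected, Accepted, Accepted, Accepted

A rule that fits every label: diet is omnivore — true of each 'Accepted' example, false of each 'Rejected' one.
[skin: scales, diet: herbivore, mass: 36]: Rejected (diet is herbivore). [skin: feathers, diet: herbivore, mass: 22]: Rejected (diet is herbivore). [skin: scales, diet: omnivore, mass: 25]: Accepted (diet is omnivore). [skin: scales, diet: omnivore, mass: 23]: Accepted (diet is omnivore). [skin: scales, diet: omnivore, mass: 34]: Accepted (diet is omnivore).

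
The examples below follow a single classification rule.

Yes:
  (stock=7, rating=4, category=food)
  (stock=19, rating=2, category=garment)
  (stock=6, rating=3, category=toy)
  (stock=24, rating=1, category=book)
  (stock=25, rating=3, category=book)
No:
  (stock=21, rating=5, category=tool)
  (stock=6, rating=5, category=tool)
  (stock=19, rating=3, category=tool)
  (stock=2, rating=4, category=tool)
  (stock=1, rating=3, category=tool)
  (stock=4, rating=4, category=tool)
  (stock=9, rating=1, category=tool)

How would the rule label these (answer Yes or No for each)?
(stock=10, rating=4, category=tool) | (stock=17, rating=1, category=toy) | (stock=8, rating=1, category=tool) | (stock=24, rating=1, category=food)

No, Yes, No, Yes

Rule: category is not tool. This holds for each 'Yes' example and fails for each 'No' one.
(stock=10, rating=4, category=tool): No (category is tool). (stock=17, rating=1, category=toy): Yes (category is toy). (stock=8, rating=1, category=tool): No (category is tool). (stock=24, rating=1, category=food): Yes (category is food).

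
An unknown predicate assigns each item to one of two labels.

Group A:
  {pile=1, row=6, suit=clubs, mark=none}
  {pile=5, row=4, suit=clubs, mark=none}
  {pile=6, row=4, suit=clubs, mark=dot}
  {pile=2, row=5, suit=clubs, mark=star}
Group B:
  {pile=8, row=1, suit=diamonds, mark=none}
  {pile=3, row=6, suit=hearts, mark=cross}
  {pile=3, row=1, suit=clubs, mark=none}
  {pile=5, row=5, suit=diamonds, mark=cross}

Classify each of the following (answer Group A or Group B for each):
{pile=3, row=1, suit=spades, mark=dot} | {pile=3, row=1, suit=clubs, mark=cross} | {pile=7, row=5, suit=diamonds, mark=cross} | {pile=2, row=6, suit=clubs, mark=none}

The distinguishing property — suit is clubs AND row ≥ 4 — holds for all the 'Group A' cases and none of the 'Group B' cases.
{pile=3, row=1, suit=spades, mark=dot}: suit is spades, row = 1, doesn't qualify → Group B. {pile=3, row=1, suit=clubs, mark=cross}: suit is clubs, row = 1, doesn't qualify → Group B. {pile=7, row=5, suit=diamonds, mark=cross}: suit is diamonds, row = 5, doesn't qualify → Group B. {pile=2, row=6, suit=clubs, mark=none}: suit is clubs, row = 6, fits → Group A.

Group B, Group B, Group B, Group A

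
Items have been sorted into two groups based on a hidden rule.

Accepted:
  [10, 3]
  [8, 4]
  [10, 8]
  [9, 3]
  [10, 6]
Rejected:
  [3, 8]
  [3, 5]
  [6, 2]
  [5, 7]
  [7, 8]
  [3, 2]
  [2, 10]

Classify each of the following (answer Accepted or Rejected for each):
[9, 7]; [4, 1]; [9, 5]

Accepted, Rejected, Accepted

The distinguishing property — first ≥ 8 — holds for all the 'Accepted' cases and none of the 'Rejected' cases.
[9, 7]: Accepted (first 9).
[4, 1]: Rejected (first 4).
[9, 5]: Accepted (first 9).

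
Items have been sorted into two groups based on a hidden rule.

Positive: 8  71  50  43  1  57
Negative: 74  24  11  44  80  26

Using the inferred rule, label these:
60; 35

The pattern is that an item is 'Positive' exactly when: ≡ 1 (mod 7).

Negative, Negative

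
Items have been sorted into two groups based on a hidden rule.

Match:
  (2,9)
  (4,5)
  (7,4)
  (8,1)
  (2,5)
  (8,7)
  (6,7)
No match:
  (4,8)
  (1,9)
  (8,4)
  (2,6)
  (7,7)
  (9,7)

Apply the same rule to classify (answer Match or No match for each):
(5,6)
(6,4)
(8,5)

A rule that fits every label: sum is odd — true of each 'Match' example, false of each 'No match' one.
(5,6): 5+6 = 11 — qualifies, so Match.
(6,4): 6+4 = 10 — fails the rule, so No match.
(8,5): 8+5 = 13 — qualifies, so Match.

Match, No match, Match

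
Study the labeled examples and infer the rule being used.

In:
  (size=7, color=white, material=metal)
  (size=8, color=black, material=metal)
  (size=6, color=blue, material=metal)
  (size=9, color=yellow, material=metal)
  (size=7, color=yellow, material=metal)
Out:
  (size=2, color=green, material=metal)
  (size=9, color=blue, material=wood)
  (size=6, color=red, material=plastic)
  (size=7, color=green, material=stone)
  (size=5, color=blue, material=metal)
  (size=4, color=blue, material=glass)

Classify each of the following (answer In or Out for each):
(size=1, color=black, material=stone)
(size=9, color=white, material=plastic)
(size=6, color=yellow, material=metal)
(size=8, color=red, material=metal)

Every 'In' example satisfies: material is metal AND size ≥ 6. None of the 'Out' examples do.
(size=1, color=black, material=stone): material is stone, size = 1 — does not pass, so Out.
(size=9, color=white, material=plastic): material is plastic, size = 9 — does not pass, so Out.
(size=6, color=yellow, material=metal): material is metal, size = 6 — matches, so In.
(size=8, color=red, material=metal): material is metal, size = 8 — matches, so In.

Out, Out, In, In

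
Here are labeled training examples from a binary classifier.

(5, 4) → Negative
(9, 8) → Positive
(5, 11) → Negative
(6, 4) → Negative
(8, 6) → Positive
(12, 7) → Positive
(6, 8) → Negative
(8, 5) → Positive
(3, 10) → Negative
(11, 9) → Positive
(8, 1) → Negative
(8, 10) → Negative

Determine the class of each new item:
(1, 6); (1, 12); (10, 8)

Negative, Negative, Positive

'Positive' ⟺ first > second AND sum ≥ 13.
Negative: (1, 6), since 1 < 6, 1+6 = 7. Negative: (1, 12), since 1 < 12, 1+12 = 13. Positive: (10, 8), since 10 > 8, 10+8 = 18.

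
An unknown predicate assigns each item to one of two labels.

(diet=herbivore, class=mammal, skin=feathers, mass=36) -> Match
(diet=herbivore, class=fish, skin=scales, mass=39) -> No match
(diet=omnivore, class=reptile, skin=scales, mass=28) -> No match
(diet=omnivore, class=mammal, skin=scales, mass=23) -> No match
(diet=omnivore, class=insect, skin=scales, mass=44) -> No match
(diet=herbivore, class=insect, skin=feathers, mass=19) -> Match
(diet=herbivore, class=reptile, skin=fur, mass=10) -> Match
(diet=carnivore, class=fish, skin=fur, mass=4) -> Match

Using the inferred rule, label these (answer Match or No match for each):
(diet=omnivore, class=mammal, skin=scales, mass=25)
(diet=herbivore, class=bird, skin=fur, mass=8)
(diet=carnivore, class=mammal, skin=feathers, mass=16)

The common property of the 'Match' items is: skin is not scales. No 'No match' item has it.
(diet=omnivore, class=mammal, skin=scales, mass=25): skin is scales, does not fit → No match. (diet=herbivore, class=bird, skin=fur, mass=8): skin is fur, passes → Match. (diet=carnivore, class=mammal, skin=feathers, mass=16): skin is feathers, passes → Match.

No match, Match, Match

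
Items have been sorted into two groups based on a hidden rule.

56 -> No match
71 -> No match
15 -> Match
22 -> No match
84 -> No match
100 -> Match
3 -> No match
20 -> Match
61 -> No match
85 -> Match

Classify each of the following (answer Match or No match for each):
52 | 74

Checking candidate rules against both groups, what survives is: multiple of 5.
52: No match (52 = 5·10 + 2). 74: No match (74 = 5·14 + 4).

No match, No match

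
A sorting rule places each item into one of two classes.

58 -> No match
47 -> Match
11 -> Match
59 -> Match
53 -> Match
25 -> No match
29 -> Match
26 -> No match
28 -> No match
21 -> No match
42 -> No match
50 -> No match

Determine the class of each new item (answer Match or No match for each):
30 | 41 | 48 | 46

No match, Match, No match, No match

The classifier is using: prime.
30: 30 = 2·15, fails the rule → No match. 41: 41 is prime, matches → Match. 48: 48 = 2·24, fails the rule → No match. 46: 46 = 2·23, fails the rule → No match.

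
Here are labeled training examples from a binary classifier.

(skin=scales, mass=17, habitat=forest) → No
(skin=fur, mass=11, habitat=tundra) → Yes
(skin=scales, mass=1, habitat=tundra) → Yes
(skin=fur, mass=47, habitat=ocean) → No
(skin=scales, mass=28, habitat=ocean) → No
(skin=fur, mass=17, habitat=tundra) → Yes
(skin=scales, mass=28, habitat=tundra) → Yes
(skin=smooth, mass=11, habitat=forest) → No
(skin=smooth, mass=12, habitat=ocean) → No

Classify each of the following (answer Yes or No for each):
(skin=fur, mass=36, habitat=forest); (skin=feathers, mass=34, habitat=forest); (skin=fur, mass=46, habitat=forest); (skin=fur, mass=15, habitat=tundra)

No, No, No, Yes

The common property of the 'Yes' items is: habitat is tundra. No 'No' item has it.
(skin=fur, mass=36, habitat=forest) → habitat is forest → No. (skin=feathers, mass=34, habitat=forest) → habitat is forest → No. (skin=fur, mass=46, habitat=forest) → habitat is forest → No. (skin=fur, mass=15, habitat=tundra) → habitat is tundra → Yes.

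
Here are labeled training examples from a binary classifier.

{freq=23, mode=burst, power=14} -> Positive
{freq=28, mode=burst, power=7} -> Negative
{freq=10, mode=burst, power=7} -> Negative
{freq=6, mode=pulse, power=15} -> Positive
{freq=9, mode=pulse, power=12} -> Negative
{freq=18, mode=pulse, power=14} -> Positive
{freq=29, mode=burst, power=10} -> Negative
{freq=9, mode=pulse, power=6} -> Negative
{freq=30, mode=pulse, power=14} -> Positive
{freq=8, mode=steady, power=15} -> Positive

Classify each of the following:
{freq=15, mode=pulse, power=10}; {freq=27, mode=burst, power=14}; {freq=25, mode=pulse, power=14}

The pattern is that an item is 'Positive' exactly when: power ≥ 14.
{freq=15, mode=pulse, power=10}: Negative (power = 10). {freq=27, mode=burst, power=14}: Positive (power = 14). {freq=25, mode=pulse, power=14}: Positive (power = 14).

Negative, Positive, Positive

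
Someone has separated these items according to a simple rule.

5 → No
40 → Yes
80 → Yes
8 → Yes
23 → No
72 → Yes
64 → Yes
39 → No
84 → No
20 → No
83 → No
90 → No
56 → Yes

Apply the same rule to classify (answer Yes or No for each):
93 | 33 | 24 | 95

Looking at the examples, the only property every 'Yes' case has and every 'No' case lacks is: multiple of 8.
93: No (93 = 8·11 + 5).
33: No (33 = 8·4 + 1).
24: Yes (24 = 8·3).
95: No (95 = 8·11 + 7).

No, No, Yes, No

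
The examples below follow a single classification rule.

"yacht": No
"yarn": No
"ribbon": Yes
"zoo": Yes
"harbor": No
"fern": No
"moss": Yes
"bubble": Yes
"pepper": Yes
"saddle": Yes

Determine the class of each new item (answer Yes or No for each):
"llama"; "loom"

Looking at the examples, the only property every 'Yes' case has and every 'No' case lacks is: has a double letter.
"llama" → 'll' doubled → Yes. "loom" → 'oo' doubled → Yes.

Yes, Yes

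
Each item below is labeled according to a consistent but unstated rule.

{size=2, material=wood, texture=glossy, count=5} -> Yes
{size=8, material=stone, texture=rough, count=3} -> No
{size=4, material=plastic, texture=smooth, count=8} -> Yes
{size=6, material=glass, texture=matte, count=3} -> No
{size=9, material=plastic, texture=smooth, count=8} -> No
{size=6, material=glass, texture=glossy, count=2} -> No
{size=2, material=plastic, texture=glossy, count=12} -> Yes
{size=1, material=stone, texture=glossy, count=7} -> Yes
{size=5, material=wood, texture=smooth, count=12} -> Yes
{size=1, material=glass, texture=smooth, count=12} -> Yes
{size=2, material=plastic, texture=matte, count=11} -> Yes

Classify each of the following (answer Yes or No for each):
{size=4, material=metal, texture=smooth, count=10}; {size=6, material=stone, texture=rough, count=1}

Yes, No

One predicate separates the groups cleanly: size ≤ 5.
Yes: {size=4, material=metal, texture=smooth, count=10}, since size = 4. No: {size=6, material=stone, texture=rough, count=1}, since size = 6.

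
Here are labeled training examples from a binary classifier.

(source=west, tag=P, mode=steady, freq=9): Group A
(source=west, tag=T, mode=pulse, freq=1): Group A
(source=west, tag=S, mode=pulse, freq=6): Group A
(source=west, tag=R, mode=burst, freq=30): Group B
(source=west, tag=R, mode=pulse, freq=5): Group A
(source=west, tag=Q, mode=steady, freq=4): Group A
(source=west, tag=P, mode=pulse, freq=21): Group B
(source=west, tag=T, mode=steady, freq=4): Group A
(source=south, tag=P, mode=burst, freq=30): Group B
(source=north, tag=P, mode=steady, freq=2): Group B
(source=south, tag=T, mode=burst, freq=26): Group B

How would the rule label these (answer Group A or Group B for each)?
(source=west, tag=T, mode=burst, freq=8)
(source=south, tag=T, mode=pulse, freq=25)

Group A, Group B

Every 'Group A' example satisfies: source is west AND freq ≤ 9. None of the 'Group B' examples do.
Group A: (source=west, tag=T, mode=burst, freq=8), since source is west, freq = 8.
Group B: (source=south, tag=T, mode=pulse, freq=25), since source is south, freq = 25.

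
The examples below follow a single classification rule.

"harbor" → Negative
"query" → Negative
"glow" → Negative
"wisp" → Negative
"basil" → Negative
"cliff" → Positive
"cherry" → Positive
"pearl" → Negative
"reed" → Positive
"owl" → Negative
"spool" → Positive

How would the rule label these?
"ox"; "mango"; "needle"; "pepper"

Negative, Negative, Positive, Positive

All 'Positive' examples share one property — has a double letter — and every 'Negative' example lacks it.
Negative: "ox", since no doubled letter.
Negative: "mango", since no doubled letter.
Positive: "needle", since 'ee' doubled.
Positive: "pepper", since 'pp' doubled.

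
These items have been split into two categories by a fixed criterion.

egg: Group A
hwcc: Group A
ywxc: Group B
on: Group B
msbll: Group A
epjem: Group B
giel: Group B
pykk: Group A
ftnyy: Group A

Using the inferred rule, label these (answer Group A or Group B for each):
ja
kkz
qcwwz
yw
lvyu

Group B, Group A, Group A, Group B, Group B

The pattern is that an item is 'Group A' exactly when: has a double letter.
ja — no doubled letter, hence Group B.
kkz — 'kk' doubled, hence Group A.
qcwwz — 'ww' doubled, hence Group A.
yw — no doubled letter, hence Group B.
lvyu — no doubled letter, hence Group B.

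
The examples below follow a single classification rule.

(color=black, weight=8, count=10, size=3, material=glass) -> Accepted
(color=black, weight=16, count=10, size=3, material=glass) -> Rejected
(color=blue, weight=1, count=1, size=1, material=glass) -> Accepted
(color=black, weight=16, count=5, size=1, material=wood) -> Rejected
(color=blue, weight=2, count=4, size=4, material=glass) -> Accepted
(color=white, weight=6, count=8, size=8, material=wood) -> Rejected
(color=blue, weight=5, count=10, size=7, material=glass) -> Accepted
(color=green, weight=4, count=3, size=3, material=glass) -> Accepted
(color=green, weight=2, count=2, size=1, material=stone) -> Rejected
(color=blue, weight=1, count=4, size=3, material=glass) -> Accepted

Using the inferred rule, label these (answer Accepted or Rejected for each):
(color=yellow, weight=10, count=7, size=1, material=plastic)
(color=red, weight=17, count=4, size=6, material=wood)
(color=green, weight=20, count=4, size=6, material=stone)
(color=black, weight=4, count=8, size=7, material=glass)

Rejected, Rejected, Rejected, Accepted

All 'Accepted' examples share one property — material is glass AND weight ≤ 8 — and every 'Rejected' example lacks it.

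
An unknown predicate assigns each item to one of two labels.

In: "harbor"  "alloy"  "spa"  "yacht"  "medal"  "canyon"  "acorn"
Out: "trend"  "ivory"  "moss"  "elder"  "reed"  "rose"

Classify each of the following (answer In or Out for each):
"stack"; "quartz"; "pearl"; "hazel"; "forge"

In, In, In, In, Out

The common property of the 'In' items is: contains 'a'. No 'Out' item has it.
In: "stack", since has 'a'. In: "quartz", since has 'a'. In: "pearl", since has 'a'. In: "hazel", since has 'a'. Out: "forge", since no 'a'.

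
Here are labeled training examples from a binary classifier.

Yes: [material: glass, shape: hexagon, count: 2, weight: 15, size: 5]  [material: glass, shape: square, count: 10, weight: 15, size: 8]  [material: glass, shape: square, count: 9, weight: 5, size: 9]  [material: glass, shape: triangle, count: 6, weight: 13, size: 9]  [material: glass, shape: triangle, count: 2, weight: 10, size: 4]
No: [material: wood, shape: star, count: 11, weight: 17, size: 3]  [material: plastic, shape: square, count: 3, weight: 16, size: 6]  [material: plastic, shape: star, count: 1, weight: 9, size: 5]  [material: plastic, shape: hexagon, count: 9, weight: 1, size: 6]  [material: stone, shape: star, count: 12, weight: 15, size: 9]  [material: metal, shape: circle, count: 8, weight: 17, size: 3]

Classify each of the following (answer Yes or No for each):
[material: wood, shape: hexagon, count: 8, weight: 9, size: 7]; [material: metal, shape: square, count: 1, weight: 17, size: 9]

No, No

One predicate separates the groups cleanly: material is glass.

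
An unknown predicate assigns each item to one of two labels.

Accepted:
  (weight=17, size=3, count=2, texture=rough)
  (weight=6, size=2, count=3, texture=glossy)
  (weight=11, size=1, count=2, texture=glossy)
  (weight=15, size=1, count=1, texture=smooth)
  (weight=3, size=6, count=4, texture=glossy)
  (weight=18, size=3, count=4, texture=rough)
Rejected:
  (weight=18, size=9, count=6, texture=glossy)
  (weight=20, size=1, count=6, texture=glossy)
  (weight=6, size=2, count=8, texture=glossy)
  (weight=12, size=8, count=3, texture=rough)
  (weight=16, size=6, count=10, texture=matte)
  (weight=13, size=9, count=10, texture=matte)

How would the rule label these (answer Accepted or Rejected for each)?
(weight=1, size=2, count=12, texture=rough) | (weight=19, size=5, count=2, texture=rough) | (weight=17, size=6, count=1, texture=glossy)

The rule appears to be: count ≤ 4 AND size ≤ 6.

Rejected, Accepted, Accepted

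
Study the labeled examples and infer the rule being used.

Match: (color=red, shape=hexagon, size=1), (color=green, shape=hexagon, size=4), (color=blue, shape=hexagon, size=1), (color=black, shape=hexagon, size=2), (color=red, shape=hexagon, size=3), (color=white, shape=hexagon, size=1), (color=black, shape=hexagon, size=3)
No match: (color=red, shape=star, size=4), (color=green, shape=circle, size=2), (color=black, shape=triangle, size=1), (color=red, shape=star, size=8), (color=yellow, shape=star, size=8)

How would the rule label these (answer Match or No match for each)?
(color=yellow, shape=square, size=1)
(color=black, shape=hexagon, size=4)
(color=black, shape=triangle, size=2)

A rule that fits every label: shape is hexagon — true of each 'Match' example, false of each 'No match' one.
(color=yellow, shape=square, size=1): shape is square, does not pass → No match.
(color=black, shape=hexagon, size=4): shape is hexagon, meets the rule → Match.
(color=black, shape=triangle, size=2): shape is triangle, does not pass → No match.

No match, Match, No match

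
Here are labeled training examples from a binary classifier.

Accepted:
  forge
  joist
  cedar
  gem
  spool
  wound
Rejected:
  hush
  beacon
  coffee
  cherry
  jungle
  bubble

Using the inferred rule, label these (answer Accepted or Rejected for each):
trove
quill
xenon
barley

Accepted, Accepted, Accepted, Rejected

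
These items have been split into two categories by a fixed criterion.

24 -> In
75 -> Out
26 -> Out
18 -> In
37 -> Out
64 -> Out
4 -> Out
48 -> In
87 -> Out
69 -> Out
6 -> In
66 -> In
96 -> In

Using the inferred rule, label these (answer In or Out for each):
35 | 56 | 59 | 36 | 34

Out, Out, Out, In, Out

The pattern is that an item is 'In' exactly when: multiple of 6.
35: 35 = 6·5 + 5 — does not fit, so Out. 56: 56 = 6·9 + 2 — does not fit, so Out. 59: 59 = 6·9 + 5 — does not fit, so Out. 36: 36 = 6·6 — meets the rule, so In. 34: 34 = 6·5 + 4 — does not fit, so Out.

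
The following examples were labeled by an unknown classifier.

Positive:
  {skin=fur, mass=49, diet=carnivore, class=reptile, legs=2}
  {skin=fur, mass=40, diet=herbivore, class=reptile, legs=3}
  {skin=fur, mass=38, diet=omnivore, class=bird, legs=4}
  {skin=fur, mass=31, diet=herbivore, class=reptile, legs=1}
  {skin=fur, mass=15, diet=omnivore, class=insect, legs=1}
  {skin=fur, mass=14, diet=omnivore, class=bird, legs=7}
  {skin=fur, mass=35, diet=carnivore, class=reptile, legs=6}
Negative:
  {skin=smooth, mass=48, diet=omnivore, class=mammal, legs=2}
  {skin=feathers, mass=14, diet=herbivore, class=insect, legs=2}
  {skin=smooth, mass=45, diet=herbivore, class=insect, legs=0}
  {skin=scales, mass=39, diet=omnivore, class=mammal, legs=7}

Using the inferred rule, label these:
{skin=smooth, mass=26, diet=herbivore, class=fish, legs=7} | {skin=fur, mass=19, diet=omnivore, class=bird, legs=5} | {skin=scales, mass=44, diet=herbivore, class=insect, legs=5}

The classifier is using: skin is fur.
{skin=smooth, mass=26, diet=herbivore, class=fish, legs=7}: Negative (skin is smooth).
{skin=fur, mass=19, diet=omnivore, class=bird, legs=5}: Positive (skin is fur).
{skin=scales, mass=44, diet=herbivore, class=insect, legs=5}: Negative (skin is scales).

Negative, Positive, Negative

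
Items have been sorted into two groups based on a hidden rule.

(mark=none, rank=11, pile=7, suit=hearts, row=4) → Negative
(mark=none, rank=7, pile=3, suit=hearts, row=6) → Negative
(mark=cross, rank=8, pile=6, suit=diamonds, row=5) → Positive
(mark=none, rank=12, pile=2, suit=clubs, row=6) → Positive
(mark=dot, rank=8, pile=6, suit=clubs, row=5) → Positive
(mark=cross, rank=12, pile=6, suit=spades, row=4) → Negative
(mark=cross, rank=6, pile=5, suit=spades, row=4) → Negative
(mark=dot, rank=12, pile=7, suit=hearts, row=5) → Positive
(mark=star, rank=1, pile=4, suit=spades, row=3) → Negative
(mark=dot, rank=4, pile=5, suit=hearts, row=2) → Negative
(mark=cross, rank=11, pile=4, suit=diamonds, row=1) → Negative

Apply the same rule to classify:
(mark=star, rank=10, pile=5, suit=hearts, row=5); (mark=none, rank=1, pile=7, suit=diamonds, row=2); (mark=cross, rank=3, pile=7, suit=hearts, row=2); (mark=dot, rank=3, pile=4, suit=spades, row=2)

Every 'Positive' example satisfies: rank ≥ 8 AND row ≥ 5. None of the 'Negative' examples do.

Positive, Negative, Negative, Negative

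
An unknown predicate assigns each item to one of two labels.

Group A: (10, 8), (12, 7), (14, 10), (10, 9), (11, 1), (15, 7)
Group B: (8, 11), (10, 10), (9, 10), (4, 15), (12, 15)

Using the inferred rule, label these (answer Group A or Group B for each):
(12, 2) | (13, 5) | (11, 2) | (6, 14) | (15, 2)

Group A, Group A, Group A, Group B, Group A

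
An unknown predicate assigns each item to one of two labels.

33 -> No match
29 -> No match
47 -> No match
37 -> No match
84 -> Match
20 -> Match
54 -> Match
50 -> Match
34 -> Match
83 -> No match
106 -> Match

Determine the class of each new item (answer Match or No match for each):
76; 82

Match, Match

Rule: even. This holds for each 'Match' example and fails for each 'No match' one.
Match: 76, since 76 is even.
Match: 82, since 82 is even.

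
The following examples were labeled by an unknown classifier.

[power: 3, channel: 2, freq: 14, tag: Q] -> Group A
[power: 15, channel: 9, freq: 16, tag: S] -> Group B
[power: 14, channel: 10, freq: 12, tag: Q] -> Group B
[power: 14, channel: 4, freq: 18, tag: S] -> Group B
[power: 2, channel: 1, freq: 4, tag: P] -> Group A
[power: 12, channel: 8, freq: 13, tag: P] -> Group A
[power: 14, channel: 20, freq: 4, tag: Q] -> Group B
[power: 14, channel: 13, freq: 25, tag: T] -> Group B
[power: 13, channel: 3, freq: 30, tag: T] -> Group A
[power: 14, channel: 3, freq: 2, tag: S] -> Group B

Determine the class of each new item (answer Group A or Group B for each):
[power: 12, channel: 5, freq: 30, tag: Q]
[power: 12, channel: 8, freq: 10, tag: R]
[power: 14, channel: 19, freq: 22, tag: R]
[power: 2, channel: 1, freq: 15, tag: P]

The distinguishing property — power ≤ 13 — holds for all the 'Group A' cases and none of the 'Group B' cases.
[power: 12, channel: 5, freq: 30, tag: Q] → power = 12 → Group A.
[power: 12, channel: 8, freq: 10, tag: R] → power = 12 → Group A.
[power: 14, channel: 19, freq: 22, tag: R] → power = 14 → Group B.
[power: 2, channel: 1, freq: 15, tag: P] → power = 2 → Group A.

Group A, Group A, Group B, Group A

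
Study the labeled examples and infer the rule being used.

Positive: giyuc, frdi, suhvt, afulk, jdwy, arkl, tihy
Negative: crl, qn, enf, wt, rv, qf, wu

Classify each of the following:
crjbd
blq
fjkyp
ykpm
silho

Positive, Negative, Positive, Positive, Positive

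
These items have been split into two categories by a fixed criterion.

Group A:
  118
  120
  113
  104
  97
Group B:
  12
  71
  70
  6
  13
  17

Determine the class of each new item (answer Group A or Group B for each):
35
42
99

Every 'Group A' example satisfies: at least 97. None of the 'Group B' examples do.
35: 35 < 97 — does not satisfy this, so Group B.
42: 42 < 97 — does not satisfy this, so Group B.
99: 99 ≥ 97 — satisfies this, so Group A.

Group B, Group B, Group A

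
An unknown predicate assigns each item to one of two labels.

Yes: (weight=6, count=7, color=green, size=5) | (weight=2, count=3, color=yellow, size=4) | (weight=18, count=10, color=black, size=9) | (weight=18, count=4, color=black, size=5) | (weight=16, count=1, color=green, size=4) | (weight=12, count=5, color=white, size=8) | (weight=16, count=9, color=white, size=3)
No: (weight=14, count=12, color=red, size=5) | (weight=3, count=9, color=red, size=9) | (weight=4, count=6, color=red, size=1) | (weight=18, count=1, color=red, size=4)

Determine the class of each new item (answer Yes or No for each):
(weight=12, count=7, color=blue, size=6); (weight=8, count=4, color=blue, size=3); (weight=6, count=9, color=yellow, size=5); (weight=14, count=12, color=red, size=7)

Yes, Yes, Yes, No

A rule that fits every label: color is not red — true of each 'Yes' example, false of each 'No' one.
(weight=12, count=7, color=blue, size=6) — color is blue, hence Yes. (weight=8, count=4, color=blue, size=3) — color is blue, hence Yes. (weight=6, count=9, color=yellow, size=5) — color is yellow, hence Yes. (weight=14, count=12, color=red, size=7) — color is red, hence No.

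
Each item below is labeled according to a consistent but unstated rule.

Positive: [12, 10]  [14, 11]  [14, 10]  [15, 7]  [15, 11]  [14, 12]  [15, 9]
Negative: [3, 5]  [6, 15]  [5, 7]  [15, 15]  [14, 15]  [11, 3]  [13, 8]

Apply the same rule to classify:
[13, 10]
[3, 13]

The classifier is using: first > second AND sum ≥ 22.
[13, 10] — 13 > 10, 13+10 = 23, hence Positive. [3, 13] — 3 < 13, 3+13 = 16, hence Negative.

Positive, Negative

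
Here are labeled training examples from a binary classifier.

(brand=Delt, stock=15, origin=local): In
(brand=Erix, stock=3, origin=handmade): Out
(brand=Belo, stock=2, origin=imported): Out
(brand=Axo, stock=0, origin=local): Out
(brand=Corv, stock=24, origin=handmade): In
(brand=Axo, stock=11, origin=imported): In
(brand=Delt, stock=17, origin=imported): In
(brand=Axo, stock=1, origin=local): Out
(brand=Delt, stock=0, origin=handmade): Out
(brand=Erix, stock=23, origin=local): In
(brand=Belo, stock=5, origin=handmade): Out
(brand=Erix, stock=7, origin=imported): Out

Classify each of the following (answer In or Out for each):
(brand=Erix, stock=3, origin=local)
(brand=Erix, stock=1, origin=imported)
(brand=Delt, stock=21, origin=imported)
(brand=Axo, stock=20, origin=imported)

Out, Out, In, In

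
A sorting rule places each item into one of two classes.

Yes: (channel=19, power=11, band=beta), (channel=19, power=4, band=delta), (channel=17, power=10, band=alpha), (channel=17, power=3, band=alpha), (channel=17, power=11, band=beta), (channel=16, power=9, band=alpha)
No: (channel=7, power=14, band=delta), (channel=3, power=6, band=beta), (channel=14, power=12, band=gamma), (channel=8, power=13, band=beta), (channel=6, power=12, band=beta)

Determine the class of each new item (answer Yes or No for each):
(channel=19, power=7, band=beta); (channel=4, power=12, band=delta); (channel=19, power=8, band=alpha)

Yes, No, Yes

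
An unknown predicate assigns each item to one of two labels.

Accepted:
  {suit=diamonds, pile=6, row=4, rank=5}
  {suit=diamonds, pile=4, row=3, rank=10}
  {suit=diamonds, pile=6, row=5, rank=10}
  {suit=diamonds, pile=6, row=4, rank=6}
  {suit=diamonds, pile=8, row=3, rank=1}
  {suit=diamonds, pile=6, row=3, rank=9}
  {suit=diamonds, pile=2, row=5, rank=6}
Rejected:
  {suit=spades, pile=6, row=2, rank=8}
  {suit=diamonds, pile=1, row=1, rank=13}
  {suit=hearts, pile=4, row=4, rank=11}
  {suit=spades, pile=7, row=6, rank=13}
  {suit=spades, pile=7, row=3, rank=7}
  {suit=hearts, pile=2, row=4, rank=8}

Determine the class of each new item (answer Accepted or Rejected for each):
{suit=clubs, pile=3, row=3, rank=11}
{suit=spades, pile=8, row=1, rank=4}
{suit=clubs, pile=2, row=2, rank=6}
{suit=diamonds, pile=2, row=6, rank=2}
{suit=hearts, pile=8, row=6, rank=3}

Rule: suit is diamonds AND row ≥ 2. This holds for each 'Accepted' example and fails for each 'Rejected' one.
{suit=clubs, pile=3, row=3, rank=11} → suit is clubs, row = 3 → Rejected. {suit=spades, pile=8, row=1, rank=4} → suit is spades, row = 1 → Rejected. {suit=clubs, pile=2, row=2, rank=6} → suit is clubs, row = 2 → Rejected. {suit=diamonds, pile=2, row=6, rank=2} → suit is diamonds, row = 6 → Accepted. {suit=hearts, pile=8, row=6, rank=3} → suit is hearts, row = 6 → Rejected.

Rejected, Rejected, Rejected, Accepted, Rejected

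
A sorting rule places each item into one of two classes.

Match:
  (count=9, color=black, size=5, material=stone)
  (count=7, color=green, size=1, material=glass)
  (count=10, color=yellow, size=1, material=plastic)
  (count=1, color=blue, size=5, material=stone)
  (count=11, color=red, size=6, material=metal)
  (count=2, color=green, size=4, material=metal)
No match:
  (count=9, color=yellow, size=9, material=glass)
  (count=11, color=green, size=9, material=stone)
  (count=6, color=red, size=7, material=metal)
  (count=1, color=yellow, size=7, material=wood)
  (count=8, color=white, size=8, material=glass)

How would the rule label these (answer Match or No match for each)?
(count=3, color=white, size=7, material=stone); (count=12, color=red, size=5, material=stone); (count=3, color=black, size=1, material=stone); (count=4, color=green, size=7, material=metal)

No match, Match, Match, No match

Rule: size ≤ 6. This holds for each 'Match' example and fails for each 'No match' one.
(count=3, color=white, size=7, material=stone) — size = 7, hence No match.
(count=12, color=red, size=5, material=stone) — size = 5, hence Match.
(count=3, color=black, size=1, material=stone) — size = 1, hence Match.
(count=4, color=green, size=7, material=metal) — size = 7, hence No match.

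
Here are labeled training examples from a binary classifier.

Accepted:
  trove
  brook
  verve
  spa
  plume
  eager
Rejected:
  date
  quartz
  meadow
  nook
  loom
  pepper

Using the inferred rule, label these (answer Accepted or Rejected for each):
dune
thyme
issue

Rejected, Accepted, Accepted

One predicate separates the groups cleanly: odd length.
dune — length 4, hence Rejected. thyme — length 5, hence Accepted. issue — length 5, hence Accepted.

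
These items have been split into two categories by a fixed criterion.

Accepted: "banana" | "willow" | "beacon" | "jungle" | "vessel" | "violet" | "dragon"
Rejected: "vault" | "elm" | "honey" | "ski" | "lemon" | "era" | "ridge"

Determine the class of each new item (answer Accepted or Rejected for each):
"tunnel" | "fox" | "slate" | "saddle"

The rule appears to be: even length.

Accepted, Rejected, Rejected, Accepted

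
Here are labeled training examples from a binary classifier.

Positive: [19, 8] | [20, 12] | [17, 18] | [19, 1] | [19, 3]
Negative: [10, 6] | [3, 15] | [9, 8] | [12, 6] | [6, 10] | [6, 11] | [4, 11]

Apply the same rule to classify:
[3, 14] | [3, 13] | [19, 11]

Negative, Negative, Positive

A rule that fits every label: sum ≥ 20 — true of each 'Positive' example, false of each 'Negative' one.
[3, 14] → 3+14 = 17 → Negative. [3, 13] → 3+13 = 16 → Negative. [19, 11] → 19+11 = 30 → Positive.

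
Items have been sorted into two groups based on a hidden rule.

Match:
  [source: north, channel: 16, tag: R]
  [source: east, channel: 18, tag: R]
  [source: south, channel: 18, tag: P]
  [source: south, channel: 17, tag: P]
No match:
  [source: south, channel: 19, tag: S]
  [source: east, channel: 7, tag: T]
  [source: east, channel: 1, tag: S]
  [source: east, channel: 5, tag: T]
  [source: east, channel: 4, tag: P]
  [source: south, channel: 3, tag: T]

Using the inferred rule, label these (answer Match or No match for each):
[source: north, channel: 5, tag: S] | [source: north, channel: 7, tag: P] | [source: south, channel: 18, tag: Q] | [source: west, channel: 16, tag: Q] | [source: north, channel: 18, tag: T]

No match, No match, Match, Match, Match

A rule that fits every label: channel ≥ 16 AND channel ≤ 18 — true of each 'Match' example, false of each 'No match' one.
No match: [source: north, channel: 5, tag: S], since channel = 5.
No match: [source: north, channel: 7, tag: P], since channel = 7.
Match: [source: south, channel: 18, tag: Q], since channel = 18.
Match: [source: west, channel: 16, tag: Q], since channel = 16.
Match: [source: north, channel: 18, tag: T], since channel = 18.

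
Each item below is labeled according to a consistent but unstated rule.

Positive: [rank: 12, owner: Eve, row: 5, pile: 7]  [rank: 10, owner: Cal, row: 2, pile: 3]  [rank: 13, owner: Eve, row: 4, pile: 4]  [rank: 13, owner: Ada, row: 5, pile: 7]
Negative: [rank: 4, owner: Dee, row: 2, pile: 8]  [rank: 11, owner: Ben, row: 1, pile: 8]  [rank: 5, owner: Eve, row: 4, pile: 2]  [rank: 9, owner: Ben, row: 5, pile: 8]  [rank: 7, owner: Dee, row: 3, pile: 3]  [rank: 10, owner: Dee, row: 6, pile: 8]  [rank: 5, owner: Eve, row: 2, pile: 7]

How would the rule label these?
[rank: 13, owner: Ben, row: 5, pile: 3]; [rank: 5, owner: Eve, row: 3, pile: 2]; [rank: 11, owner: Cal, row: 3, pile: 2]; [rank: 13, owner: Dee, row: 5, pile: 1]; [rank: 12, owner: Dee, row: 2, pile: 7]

Positive, Negative, Positive, Positive, Positive

Every 'Positive' example satisfies: rank ≥ 9 AND pile ≤ 7. None of the 'Negative' examples do.
[rank: 13, owner: Ben, row: 5, pile: 3]: Positive (rank = 13, pile = 3). [rank: 5, owner: Eve, row: 3, pile: 2]: Negative (rank = 5, pile = 2). [rank: 11, owner: Cal, row: 3, pile: 2]: Positive (rank = 11, pile = 2). [rank: 13, owner: Dee, row: 5, pile: 1]: Positive (rank = 13, pile = 1). [rank: 12, owner: Dee, row: 2, pile: 7]: Positive (rank = 12, pile = 7).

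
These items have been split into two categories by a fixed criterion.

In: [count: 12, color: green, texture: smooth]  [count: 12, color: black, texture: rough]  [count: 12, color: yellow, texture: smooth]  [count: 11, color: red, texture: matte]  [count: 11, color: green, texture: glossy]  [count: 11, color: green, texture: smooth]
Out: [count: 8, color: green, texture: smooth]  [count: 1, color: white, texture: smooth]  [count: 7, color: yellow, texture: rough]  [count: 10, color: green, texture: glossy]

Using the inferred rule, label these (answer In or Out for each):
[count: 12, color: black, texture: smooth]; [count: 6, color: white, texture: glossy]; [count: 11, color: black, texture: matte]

One predicate separates the groups cleanly: count ≥ 11.
In: [count: 12, color: black, texture: smooth], since count = 12.
Out: [count: 6, color: white, texture: glossy], since count = 6.
In: [count: 11, color: black, texture: matte], since count = 11.

In, Out, In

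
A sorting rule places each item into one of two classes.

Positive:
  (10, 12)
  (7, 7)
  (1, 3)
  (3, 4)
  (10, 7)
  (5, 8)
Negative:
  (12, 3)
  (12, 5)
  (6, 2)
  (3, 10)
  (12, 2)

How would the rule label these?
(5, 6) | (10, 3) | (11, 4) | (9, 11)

One predicate separates the groups cleanly: |first − second| ≤ 3.
(5, 6) — |5−6| = 1, hence Positive.
(10, 3) — |10−3| = 7, hence Negative.
(11, 4) — |11−4| = 7, hence Negative.
(9, 11) — |9−11| = 2, hence Positive.

Positive, Negative, Negative, Positive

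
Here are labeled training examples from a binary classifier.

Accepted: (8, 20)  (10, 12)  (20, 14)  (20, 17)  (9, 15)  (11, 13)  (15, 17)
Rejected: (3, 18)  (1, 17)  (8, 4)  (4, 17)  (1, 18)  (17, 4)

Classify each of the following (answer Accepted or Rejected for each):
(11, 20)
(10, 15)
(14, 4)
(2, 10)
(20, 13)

The classifier is using: sum ≥ 22.

Accepted, Accepted, Rejected, Rejected, Accepted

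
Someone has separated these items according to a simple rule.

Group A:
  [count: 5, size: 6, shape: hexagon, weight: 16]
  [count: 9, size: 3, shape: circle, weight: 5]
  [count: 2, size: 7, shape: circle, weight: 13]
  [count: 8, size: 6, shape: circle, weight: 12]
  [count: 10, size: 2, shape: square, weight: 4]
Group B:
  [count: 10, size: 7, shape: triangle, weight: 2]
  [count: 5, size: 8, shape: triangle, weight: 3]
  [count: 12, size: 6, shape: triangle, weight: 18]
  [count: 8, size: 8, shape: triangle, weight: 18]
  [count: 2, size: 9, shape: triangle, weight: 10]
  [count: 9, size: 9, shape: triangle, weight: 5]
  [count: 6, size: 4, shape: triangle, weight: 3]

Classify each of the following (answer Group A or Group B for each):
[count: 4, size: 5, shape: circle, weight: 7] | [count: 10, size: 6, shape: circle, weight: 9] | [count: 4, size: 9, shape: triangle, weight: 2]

'Group A' ⟺ shape is not triangle.

Group A, Group A, Group B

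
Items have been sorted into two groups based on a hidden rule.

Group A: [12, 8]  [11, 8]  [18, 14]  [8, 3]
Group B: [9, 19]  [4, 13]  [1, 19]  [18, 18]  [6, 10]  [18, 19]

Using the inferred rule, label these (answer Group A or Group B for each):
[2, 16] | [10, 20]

Group B, Group B

Comparing the two groups points to one rule — first > second.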